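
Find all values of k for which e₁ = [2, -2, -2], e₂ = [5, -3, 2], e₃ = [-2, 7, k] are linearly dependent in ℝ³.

The set is linearly dependent precisely when det[e₁; e₂; e₃] = 0.
The determinant works out to 4*k - 78.
Setting this to zero gives k = 39/2.

k = 39/2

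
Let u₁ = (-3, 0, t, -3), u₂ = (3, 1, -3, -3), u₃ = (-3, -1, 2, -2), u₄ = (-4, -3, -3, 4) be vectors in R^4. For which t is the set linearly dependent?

t = 6

Place the vectors as rows of a 4×4 matrix; dependence ⇔ determinant zero.
Cofactor expansion gives det = 150 - 25*t.
Solving 150 - 25*t = 0 yields t = 6.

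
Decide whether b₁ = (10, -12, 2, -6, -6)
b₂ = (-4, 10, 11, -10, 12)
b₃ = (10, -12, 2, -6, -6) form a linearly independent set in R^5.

linearly dependent

Two of the vectors are equal, giving an immediate dependence.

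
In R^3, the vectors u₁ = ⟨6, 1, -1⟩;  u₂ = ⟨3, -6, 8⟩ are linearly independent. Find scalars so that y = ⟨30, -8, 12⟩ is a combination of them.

y = 4u₁ + 2u₂

Solve the system with u₁, u₂ as columns and y as the right-hand side.
The system has the unique solution (α₁, α₂) = (4, 2).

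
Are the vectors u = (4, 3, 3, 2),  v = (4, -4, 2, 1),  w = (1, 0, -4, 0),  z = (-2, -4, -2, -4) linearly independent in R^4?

linearly independent

Row-reduce the matrix whose columns are u, v, w, z.
The reduction yields 4 nonzero rows, so the rank is 4.
Since rank = 4 (the number of vectors), the set is linearly independent.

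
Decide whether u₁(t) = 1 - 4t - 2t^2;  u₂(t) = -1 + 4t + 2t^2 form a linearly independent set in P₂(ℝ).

linearly dependent

Write each element as a coordinate vector in ℝ³ using {1, t, t^2}.
Place the vectors as rows of a 2×3 matrix and reduce to echelon form.
The reduction yields 1 nonzero row, so the rank is 1.
Since rank 1 < 2, the set is linearly dependent.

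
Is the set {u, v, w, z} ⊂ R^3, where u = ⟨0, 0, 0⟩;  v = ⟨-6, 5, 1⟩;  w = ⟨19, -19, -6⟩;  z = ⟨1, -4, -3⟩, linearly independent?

There are 4 vectors in a 3-dimensional space, so they cannot be linearly independent.

linearly dependent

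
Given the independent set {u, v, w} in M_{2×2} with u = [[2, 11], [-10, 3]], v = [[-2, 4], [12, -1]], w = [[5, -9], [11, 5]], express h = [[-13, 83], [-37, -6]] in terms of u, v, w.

h = 4u + 3v - 3w

Take coordinate vectors relative to {E₁₁, E₁₂, E₂₁, E₂₂}.
Write h = a₁u + … + a₃w and equate components.
Back-substitution yields (a₁, a₂, a₃) = (4, 3, -3).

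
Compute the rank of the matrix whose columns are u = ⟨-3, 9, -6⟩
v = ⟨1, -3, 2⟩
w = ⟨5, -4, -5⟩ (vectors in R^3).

Row-reduce the 3×3 matrix with these as rows.
Exactly 2 pivots survive; hence the rank is 2.

2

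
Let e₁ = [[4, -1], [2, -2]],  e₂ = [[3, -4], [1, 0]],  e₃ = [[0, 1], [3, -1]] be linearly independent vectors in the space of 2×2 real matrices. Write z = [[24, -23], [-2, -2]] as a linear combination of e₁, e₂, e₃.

z = 3e₁ + 4e₂ - 4e₃

Take coordinate vectors relative to {E₁₁, E₁₂, E₂₁, E₂₂}.
Solve the system with e₁, e₂, e₃ as columns and z as the right-hand side.
The system has the unique solution (a₁, a₂, a₃) = (3, 4, -4).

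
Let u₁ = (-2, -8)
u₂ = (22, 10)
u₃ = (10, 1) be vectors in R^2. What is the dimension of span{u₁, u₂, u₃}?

dim = 2

Row-reduce the 3×2 matrix with these as rows.
There are 2 pivot columns, so rank = 2.
(With 3 elements in a 2-dimensional space the rank is at most 2.)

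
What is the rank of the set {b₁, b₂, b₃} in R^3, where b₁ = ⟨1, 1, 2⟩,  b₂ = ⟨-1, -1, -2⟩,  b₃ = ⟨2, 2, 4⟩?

1

Apply Gaussian elimination to the matrix whose rows are b₁, b₂, b₃.
There is 1 pivot column, so rank = 1.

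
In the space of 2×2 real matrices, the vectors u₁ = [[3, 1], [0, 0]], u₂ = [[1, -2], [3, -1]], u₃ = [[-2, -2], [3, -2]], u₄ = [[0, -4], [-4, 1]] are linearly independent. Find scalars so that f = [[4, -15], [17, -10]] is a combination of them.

f = 3u₁ + 3u₂ + 4u₃ + u₄

Identify each element with its coordinate vector in ℝ⁴ via {E₁₁, E₁₂, E₂₁, E₂₂}.
Write f = a₁u₁ + … + a₄u₄ and equate components.
Row-reducing the augmented matrix gives the unique coefficients (a₁, …, a₄) = (3, 3, 4, 1).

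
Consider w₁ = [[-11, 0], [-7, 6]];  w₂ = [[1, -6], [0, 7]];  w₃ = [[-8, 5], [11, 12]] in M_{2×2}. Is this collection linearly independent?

Write each element as a coordinate vector in ℝ⁴ using {E₁₁, E₁₂, E₂₁, E₂₂}.
Place the vectors as rows of a 3×4 matrix and reduce to echelon form.
The reduction yields 3 nonzero rows, so the rank is 3.
Since rank = 3 (the number of vectors), the set is linearly independent.

linearly independent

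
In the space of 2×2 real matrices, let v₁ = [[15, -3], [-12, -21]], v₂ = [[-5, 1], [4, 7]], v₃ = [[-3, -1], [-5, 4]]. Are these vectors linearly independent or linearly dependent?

linearly dependent

Write each element as a coordinate vector in ℝ⁴ using {E₁₁, E₁₂, E₂₁, E₂₂}.
One vector is a scalar multiple of another, so the set is dependent.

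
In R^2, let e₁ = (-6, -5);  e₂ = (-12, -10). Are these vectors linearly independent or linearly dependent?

One vector is a scalar multiple of another, so the set is dependent.

linearly dependent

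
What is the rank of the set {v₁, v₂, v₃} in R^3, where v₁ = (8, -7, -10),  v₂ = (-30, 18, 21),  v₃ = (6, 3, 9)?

Apply Gaussian elimination to the matrix whose rows are v₁, v₂, v₃.
The echelon form has 2 nonzero rows, so the rank is 2.

2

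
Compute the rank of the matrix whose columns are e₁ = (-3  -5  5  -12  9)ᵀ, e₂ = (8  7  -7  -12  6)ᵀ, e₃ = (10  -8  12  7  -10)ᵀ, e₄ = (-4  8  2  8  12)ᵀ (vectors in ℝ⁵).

4

Apply Gaussian elimination to the matrix whose rows are e₁, e₂, e₃, e₄.
There are 4 pivot columns, so rank = 4.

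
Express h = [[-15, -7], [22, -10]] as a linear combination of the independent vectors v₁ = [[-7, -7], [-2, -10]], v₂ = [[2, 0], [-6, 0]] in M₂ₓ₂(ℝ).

h = v₁ - 4v₂

Take coordinate vectors relative to {E₁₁, E₁₂, E₂₁, E₂₂}.
Write h = α₁v₁ + α₂v₂ and equate components.
Back-substitution yields (α₁, α₂) = (1, -4).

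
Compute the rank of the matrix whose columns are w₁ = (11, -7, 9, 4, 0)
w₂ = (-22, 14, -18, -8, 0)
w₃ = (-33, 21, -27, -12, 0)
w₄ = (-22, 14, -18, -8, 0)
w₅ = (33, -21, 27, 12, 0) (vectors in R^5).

Put the 5×5 matrix [w₁|w₂|w₃|w₄|w₅] into echelon form.
There is 1 pivot column, so rank = 1.

1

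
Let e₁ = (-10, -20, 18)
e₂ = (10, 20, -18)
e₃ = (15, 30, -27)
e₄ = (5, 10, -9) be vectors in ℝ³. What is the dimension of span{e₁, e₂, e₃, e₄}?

1

Row-reduce the 4×3 matrix with these as rows.
There is 1 pivot column, so rank = 1.
(With 4 elements in a 3-dimensional space the rank is at most 3.)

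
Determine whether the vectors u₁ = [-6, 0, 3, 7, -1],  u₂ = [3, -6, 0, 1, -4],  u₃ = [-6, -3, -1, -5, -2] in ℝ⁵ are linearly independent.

Row-reduce the matrix whose columns are u₁, u₂, u₃.
The reduction yields 3 nonzero rows, so the rank is 3.
Since rank = 3 (the number of vectors), the set is linearly independent.

linearly independent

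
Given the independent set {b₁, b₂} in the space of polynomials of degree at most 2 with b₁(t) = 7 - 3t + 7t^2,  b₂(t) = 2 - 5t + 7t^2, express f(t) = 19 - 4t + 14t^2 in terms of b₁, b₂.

f = 3b₁ - b₂

Work in coordinates with respect to the standard basis {1, t, t^2}.
Write f = α₁b₁ + α₂b₂ and equate components.
Back-substitution yields (α₁, α₂) = (3, -1).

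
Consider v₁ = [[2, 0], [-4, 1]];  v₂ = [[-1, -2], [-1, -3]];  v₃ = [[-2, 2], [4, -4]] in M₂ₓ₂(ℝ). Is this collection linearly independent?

linearly independent

Write each element as a coordinate vector in ℝ⁴ using {E₁₁, E₁₂, E₂₁, E₂₂}.
Place the vectors as rows of a 3×4 matrix and reduce to echelon form.
The reduction yields 3 nonzero rows, so the rank is 3.
Since rank = 3 (the number of vectors), the set is linearly independent.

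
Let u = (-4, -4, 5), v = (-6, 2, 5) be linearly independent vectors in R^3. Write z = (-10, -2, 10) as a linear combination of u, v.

Since u, v are independent, the coefficients expressing z are uniquely determined by a linear system.
Back-substitution yields (α₁, α₂) = (1, 1).

z = u + v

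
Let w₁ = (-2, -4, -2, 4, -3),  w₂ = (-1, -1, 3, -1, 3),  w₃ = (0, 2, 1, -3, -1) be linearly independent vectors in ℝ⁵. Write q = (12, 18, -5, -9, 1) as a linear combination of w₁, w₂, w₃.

Write q = a₁w₁ + … + a₃w₃ and equate components.
The system has the unique solution (a₁, a₂, a₃) = (-4, -4, -1).

q = -4w₁ - 4w₂ - w₃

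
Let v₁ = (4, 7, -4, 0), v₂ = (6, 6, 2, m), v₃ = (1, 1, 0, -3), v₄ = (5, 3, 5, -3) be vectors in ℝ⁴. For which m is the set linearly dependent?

Place the vectors as rows of a 4×4 matrix; dependence ⇔ determinant zero.
Expanding, det = -7*m - 6.
This vanishes exactly when m = -6/7.

m = -6/7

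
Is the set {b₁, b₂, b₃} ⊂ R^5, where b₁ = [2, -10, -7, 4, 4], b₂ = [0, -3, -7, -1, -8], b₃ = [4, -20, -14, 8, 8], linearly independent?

One vector is a scalar multiple of another, so the set is dependent.

linearly dependent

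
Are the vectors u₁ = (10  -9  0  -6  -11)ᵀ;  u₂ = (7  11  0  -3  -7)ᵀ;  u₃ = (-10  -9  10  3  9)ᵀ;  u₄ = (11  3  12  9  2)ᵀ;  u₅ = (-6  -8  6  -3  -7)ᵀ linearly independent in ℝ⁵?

Place the vectors as rows of a 5×5 matrix and reduce to echelon form.
The reduction yields 5 nonzero rows, so the rank is 5.
Since rank = 5 (the number of vectors), the set is linearly independent.

linearly independent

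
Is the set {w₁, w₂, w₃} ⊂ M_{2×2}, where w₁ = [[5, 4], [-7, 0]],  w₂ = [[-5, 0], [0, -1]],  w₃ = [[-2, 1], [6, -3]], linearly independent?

linearly independent

Take coordinates with respect to the standard basis {E₁₁, E₁₂, E₂₁, E₂₂}.
Row-reduce the matrix whose columns are w₁, w₂, w₃.
The reduction yields 3 nonzero rows, so the rank is 3.
Since rank = 3 (the number of vectors), the set is linearly independent.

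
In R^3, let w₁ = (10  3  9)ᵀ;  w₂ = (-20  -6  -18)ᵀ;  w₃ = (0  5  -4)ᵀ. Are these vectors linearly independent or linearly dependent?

One vector is a scalar multiple of another, so the set is dependent.

linearly dependent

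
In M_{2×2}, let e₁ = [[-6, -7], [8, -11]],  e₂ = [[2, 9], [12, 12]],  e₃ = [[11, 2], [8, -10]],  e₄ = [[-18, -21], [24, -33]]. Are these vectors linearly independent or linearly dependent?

linearly dependent

Write each element as a coordinate vector in ℝ⁴ using {E₁₁, E₁₂, E₂₁, E₂₂}.
One vector is a scalar multiple of another, so the set is dependent.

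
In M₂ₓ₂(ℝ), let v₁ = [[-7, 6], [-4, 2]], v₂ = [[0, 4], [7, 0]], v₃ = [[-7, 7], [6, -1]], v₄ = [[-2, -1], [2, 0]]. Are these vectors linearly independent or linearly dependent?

Write each element as a coordinate vector in ℝ⁴ using {E₁₁, E₁₂, E₂₁, E₂₂}.
Place the vectors as rows of a 4×4 matrix and reduce to echelon form.
The reduction yields 4 nonzero rows, so the rank is 4.
Since rank = 4 (the number of vectors), the set is linearly independent.

linearly independent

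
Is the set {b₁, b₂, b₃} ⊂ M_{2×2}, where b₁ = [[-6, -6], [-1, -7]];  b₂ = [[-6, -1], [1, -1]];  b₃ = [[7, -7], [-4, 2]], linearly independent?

linearly independent

Write each element as a coordinate vector in ℝ⁴ using {E₁₁, E₁₂, E₂₁, E₂₂}.
Place the vectors as rows of a 3×4 matrix and reduce to echelon form.
The reduction yields 3 nonzero rows, so the rank is 3.
Since rank = 3 (the number of vectors), the set is linearly independent.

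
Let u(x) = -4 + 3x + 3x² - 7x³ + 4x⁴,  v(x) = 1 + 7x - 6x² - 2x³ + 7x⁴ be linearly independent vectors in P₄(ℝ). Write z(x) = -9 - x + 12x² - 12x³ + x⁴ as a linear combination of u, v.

z = 2u - v

Work in coordinates with respect to the standard basis {1, x, …, x⁴}.
Write z = α₁u + α₂v and equate components.
Back-substitution yields (α₁, α₂) = (2, -1).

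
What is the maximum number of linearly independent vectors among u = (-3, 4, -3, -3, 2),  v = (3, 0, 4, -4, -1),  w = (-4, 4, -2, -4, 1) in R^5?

Put the 5×3 matrix [u|v|w] into echelon form.
There are 3 pivot columns, so rank = 3.

3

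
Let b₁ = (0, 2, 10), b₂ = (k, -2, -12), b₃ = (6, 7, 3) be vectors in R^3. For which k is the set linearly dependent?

Dependence holds iff the 3×3 matrix [b₁ b₂ b₃] is singular.
Expanding, det = 64*k - 24.
Setting this to zero gives k = 3/8.

k = 3/8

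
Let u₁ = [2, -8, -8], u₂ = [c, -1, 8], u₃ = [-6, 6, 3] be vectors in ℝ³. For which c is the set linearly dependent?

c = 55/4

Place the vectors as rows of a 3×3 matrix; dependence ⇔ determinant zero.
Cofactor expansion gives det = 330 - 24*c.
This vanishes exactly when c = 55/4.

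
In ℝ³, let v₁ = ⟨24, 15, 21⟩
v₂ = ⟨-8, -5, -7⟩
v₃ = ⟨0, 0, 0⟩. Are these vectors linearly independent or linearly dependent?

linearly dependent

One of the vectors is the zero vector, so the set is linearly dependent.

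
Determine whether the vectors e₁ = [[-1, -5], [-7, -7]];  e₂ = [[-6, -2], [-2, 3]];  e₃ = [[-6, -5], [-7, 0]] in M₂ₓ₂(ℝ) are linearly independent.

Write each element as a coordinate vector in ℝ⁴ using {E₁₁, E₁₂, E₂₁, E₂₂}.
Place the vectors as rows of a 3×4 matrix and reduce to echelon form.
The reduction yields 3 nonzero rows, so the rank is 3.
Since rank = 3 (the number of vectors), the set is linearly independent.

linearly independent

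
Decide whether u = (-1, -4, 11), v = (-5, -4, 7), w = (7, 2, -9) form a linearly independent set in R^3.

linearly independent

Row-reduce the matrix whose columns are u, v, w.
The reduction yields 3 nonzero rows, so the rank is 3.
Since rank = 3 (the number of vectors), the set is linearly independent.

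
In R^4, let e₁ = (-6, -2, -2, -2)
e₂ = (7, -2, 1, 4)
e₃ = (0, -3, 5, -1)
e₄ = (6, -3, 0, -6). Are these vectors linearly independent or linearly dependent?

Form the 4×4 matrix with these as columns; its determinant is -1554.
A nonzero determinant means the columns are linearly independent.

linearly independent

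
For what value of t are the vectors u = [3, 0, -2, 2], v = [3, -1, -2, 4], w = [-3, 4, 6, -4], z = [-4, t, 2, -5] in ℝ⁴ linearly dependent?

t = 2/3

The vectors are dependent exactly when the determinant of the matrix with rows u, v, w, z vanishes.
The determinant works out to 16 - 24*t.
Solving 16 - 24*t = 0 yields t = 2/3.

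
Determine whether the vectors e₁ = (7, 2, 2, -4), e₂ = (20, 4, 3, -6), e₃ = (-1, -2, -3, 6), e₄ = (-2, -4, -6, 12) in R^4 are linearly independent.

One vector is a scalar multiple of another, so the set is dependent.

linearly dependent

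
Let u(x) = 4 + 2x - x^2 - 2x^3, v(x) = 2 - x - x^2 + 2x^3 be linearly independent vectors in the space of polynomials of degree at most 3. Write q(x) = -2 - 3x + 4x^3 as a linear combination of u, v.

q = -u + v

Take coordinate vectors relative to {1, x, …, x^3}.
Since u, v are independent, the coefficients expressing q are uniquely determined by a linear system.
Back-substitution yields (c₁, c₂) = (-1, 1).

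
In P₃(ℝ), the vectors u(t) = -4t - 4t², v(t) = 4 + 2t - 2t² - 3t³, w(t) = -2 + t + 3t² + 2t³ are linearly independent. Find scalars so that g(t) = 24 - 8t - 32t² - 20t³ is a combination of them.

Identify each element with its coordinate vector in ℝ⁴ via {1, t, …, t³}.
Write g = c₁u + … + c₃w and equate components.
The system has the unique solution (c₁, c₂, c₃) = (3, 4, -4).

g = 3u + 4v - 4w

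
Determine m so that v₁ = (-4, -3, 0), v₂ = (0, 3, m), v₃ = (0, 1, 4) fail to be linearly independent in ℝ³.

Place the vectors as rows of a 3×3 matrix; dependence ⇔ determinant zero.
Cofactor expansion gives det = 4*m - 48.
This vanishes exactly when m = 12.

m = 12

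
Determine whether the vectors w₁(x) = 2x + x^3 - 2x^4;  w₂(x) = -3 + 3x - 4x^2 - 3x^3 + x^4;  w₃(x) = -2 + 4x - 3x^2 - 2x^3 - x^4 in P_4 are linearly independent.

linearly independent

Take coordinates with respect to the standard basis {1, x, …, x^4}.
Row-reduce the matrix whose columns are w₁, w₂, w₃.
The reduction yields 3 nonzero rows, so the rank is 3.
Since rank = 3 (the number of vectors), the set is linearly independent.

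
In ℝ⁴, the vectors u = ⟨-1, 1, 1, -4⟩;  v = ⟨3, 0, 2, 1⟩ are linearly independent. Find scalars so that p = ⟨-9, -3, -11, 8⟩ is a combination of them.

Set up the augmented matrix [u | v | p] and row-reduce.
The system has the unique solution (a₁, a₂) = (-3, -4).

p = -3u - 4v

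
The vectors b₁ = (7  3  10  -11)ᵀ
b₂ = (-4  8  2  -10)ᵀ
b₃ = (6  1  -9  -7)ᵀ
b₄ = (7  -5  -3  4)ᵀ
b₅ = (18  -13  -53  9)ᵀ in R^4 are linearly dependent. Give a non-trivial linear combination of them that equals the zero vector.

2b₁ - 3b₃ - 2b₄ + b₅ = 0

Solve the homogeneous system with b₁, b₂, b₃, b₄, b₅ as columns by row-reducing the coefficient matrix.
The free variable yields coefficients (2, 0, -3, -2, 1) (any nonzero multiple also works).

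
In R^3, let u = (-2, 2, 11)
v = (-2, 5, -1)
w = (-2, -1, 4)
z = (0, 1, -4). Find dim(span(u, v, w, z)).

3

Apply Gaussian elimination to the matrix whose rows are u, v, w, z.
Reduction leaves 3 leading entries, giving rank 3.
(With 4 elements in a 3-dimensional space the rank is at most 3.)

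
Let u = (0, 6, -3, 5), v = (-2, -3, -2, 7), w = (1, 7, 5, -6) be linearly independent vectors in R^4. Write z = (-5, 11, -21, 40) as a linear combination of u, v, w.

Since u, v, w are independent, the coefficients expressing z are uniquely determined by a linear system.
Back-substitution yields (a₁, a₂, a₃) = (4, 2, -1).

z = 4u + 2v - w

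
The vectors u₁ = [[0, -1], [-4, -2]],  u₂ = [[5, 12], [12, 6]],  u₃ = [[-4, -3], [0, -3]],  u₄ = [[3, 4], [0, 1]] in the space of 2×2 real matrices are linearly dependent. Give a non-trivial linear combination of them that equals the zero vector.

Pass to coordinate vectors relative to the basis {E₁₁, E₁₂, E₂₁, E₂₂}.
Write the vectors as columns of a matrix and find a nonzero vector in its null space.
A generator of the null space is (3, 1, -1, -3).

3u₁ + u₂ - u₃ - 3u₄ = 0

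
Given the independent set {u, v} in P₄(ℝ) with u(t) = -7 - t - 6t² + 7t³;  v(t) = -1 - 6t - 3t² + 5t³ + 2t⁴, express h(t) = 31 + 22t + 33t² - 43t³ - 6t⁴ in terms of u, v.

h = -4u - 3v

Work in coordinates with respect to the standard basis {1, t, …, t⁴}.
Set up the augmented matrix [u | v | h] and row-reduce.
Row-reducing the augmented matrix gives the unique coefficients (a₁, a₂) = (-4, -3).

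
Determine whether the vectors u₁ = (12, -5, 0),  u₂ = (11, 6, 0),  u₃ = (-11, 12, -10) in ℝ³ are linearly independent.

The matrix [u₁|u₂|u₃] has determinant -1270.
A nonzero determinant means the columns are linearly independent.

linearly independent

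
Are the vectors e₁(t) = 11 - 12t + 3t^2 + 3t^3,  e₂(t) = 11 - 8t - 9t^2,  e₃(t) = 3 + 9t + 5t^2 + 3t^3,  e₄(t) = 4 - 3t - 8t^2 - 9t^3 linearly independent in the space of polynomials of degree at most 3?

linearly independent

Take coordinates with respect to the standard basis {1, t, …, t^3}.
Form the 4×4 matrix with these as columns; its determinant is -13854.
A nonzero determinant means the columns are linearly independent.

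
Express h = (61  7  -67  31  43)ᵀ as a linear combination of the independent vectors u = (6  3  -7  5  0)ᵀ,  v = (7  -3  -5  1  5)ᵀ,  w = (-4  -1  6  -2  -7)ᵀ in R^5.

h = 4u + 3v - 4w

Set up the augmented matrix [u | v | w | h] and row-reduce.
The system has the unique solution (a₁, a₂, a₃) = (4, 3, -4).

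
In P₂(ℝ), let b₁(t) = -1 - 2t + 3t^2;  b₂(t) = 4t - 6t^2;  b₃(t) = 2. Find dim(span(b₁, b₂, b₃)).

dim = 2

Pass to coordinate vectors with respect to the basis {1, t, t^2}.
Put the 3×3 matrix [b₁|b₂|b₃] into echelon form.
There are 2 pivot columns, so rank = 2.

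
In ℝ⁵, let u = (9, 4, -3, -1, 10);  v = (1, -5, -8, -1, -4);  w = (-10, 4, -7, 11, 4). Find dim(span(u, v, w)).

dim = 3

Form the matrix with u, v, w as columns and reduce.
There are 3 pivot columns, so rank = 3.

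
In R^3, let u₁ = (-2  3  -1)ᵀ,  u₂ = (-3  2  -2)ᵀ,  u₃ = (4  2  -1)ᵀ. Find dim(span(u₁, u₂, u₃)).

dim = 3

Form the matrix with u₁, u₂, u₃ as columns and reduce.
There are 3 pivot columns, so rank = 3.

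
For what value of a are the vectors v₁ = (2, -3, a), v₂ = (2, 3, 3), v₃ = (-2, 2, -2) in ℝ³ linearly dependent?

a = 9/5

The vectors are dependent exactly when the determinant of the matrix with rows v₁, v₂, v₃ vanishes.
Cofactor expansion gives det = 10*a - 18.
This vanishes exactly when a = 9/5.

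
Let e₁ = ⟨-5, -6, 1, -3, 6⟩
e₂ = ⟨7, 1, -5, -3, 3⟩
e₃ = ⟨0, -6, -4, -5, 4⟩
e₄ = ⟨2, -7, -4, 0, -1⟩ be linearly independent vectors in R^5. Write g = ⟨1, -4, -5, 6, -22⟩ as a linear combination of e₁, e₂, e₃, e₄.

g = -4e₁ - 3e₂ + 3e₃ + e₄

Since e₁, e₂, e₃, e₄ are independent, the coefficients expressing g are uniquely determined by a linear system.
Back-substitution yields (c₁, …, c₄) = (-4, -3, 3, 1).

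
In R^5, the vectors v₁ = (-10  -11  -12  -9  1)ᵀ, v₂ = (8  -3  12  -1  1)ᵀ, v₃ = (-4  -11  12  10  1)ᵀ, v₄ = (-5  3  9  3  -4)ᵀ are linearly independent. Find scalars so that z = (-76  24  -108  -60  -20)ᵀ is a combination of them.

z = 4v₁ - 4v₂ - 4v₃ + 4v₄

Solve the system with v₁, v₂, v₃, v₄ as columns and z as the right-hand side.
Back-substitution yields (α₁, …, α₄) = (4, -4, -4, 4).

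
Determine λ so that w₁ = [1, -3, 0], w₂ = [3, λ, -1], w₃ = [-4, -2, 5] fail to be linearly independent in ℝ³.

λ = -31/5

The set is linearly dependent precisely when det[w₁; w₂; w₃] = 0.
Expanding, det = 5*λ + 31.
Solving 5*λ + 31 = 0 yields λ = -31/5.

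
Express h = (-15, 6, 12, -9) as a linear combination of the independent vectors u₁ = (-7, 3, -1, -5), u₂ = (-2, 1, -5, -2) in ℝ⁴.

Since u₁, u₂ are independent, the coefficients expressing h are uniquely determined by a linear system.
Row-reducing the augmented matrix gives the unique coefficients (a₁, a₂) = (3, -3).

h = 3u₁ - 3u₂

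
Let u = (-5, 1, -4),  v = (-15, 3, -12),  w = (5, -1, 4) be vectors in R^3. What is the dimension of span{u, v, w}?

dim = 1

Row-reduce the 3×3 matrix with these as rows.
Reduction leaves 1 leading entry, giving rank 1.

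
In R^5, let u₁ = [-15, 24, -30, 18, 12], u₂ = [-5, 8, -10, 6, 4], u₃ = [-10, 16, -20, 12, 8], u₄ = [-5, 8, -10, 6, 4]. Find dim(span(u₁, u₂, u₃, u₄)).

dim = 1

Put the 5×4 matrix [u₁|u₂|u₃|u₄] into echelon form.
There is 1 pivot column, so rank = 1.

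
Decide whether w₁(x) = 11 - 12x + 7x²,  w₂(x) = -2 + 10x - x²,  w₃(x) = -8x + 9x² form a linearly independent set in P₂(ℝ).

Take coordinates with respect to the standard basis {1, x, x²}.
Form the 3×3 matrix with these as columns; its determinant is 798.
A nonzero determinant means the columns are linearly independent.

linearly independent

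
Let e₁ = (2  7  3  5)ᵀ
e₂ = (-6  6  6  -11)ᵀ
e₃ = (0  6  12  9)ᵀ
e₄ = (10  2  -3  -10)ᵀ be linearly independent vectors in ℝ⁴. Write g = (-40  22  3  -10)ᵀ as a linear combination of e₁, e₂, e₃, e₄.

g = 4e₁ + 3e₂ - 3e₃ - 3e₄

Write g = a₁e₁ + … + a₄e₄ and equate components.
The system has the unique solution (a₁, …, a₄) = (4, 3, -3, -3).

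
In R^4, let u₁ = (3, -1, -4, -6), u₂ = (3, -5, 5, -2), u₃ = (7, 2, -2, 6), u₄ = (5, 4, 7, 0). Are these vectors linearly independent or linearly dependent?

linearly independent

Place the vectors as rows of a 4×4 matrix and reduce to echelon form.
The reduction yields 4 nonzero rows, so the rank is 4.
Since rank = 4 (the number of vectors), the set is linearly independent.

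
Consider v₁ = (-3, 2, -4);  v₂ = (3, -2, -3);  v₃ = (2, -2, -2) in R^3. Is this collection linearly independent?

Row-reduce the matrix whose columns are v₁, v₂, v₃.
The reduction yields 3 nonzero rows, so the rank is 3.
Since rank = 3 (the number of vectors), the set is linearly independent.

linearly independent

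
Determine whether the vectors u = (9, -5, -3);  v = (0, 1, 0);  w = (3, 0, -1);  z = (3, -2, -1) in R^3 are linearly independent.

There are 4 vectors in a 3-dimensional space, so they cannot be linearly independent.

linearly dependent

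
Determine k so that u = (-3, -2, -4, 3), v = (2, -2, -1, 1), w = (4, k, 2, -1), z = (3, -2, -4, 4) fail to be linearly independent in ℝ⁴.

The set is linearly dependent precisely when det[u; v; w; z] = 0.
The determinant works out to 8 - 5*k.
Setting this to zero gives k = 8/5.

k = 8/5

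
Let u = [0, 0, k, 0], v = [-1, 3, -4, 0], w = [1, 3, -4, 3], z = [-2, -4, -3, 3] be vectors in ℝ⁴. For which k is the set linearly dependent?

k = 0

The vectors are dependent exactly when the determinant of the matrix with rows u, v, w, z vanishes.
Expanding, det = -48*k.
Solving -48*k = 0 yields k = 0.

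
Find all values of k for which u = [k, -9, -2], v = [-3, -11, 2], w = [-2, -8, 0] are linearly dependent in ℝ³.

k = -2

The set is linearly dependent precisely when det[u; v; w] = 0.
Cofactor expansion gives det = 16*k + 32.
Setting this to zero gives k = -2.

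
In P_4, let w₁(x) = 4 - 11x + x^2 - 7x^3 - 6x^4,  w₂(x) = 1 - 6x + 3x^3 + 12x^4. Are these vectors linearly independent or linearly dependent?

Take coordinates with respect to the standard basis {1, x, …, x^4}.
Place the vectors as rows of a 2×5 matrix and reduce to echelon form.
The reduction yields 2 nonzero rows, so the rank is 2.
Since rank = 2 (the number of vectors), the set is linearly independent.

linearly independent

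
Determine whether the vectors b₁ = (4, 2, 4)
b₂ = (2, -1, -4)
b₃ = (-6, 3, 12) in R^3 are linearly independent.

The matrix [b₁|b₂|b₃] has determinant 0.
A zero determinant means the columns are linearly dependent.

linearly dependent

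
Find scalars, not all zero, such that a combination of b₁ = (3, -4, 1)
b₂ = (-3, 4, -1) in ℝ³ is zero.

b₁ + b₂ = 0

Write the vectors as columns of a matrix and find a nonzero vector in its null space.
One solution (up to scaling) is (1, 1).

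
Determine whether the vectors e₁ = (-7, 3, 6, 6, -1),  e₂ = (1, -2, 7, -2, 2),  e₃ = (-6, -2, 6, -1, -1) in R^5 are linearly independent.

linearly independent

Row-reduce the matrix whose columns are e₁, e₂, e₃.
The reduction yields 3 nonzero rows, so the rank is 3.
Since rank = 3 (the number of vectors), the set is linearly independent.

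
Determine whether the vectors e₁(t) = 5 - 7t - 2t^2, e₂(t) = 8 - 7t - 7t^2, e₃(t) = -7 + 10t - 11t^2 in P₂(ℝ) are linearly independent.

Write each element as a coordinate vector in ℝ³ using {1, t, t^2}.
Form the 3×3 matrix with these as columns; its determinant is -286.
A nonzero determinant means the columns are linearly independent.

linearly independent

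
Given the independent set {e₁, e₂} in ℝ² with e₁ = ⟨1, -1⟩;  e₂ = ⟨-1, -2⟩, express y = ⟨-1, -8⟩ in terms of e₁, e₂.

Set up the augmented matrix [e₁ | e₂ | y] and row-reduce.
The system has the unique solution (c₁, c₂) = (2, 3).

y = 2e₁ + 3e₂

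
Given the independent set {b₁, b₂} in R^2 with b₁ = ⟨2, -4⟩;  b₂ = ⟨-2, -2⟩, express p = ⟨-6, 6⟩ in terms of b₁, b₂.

p = -2b₁ + b₂

Set up the augmented matrix [b₁ | b₂ | p] and row-reduce.
Back-substitution yields (c₁, c₂) = (-2, 1).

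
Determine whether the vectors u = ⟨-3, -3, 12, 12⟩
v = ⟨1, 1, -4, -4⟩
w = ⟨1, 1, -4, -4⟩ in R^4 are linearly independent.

linearly dependent

Two of the vectors are equal, giving an immediate dependence.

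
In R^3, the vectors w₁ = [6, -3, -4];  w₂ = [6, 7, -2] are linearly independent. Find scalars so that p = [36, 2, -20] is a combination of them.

p = 4w₁ + 2w₂

Since w₁, w₂ are independent, the coefficients expressing p are uniquely determined by a linear system.
The system has the unique solution (α₁, α₂) = (4, 2).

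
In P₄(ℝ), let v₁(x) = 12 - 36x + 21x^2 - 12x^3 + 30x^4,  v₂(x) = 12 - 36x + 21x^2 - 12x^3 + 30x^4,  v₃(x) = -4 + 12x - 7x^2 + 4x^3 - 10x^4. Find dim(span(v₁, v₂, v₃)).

Represent each element by its coordinate vector in ℝ⁵.
Apply Gaussian elimination to the matrix whose rows are v₁, v₂, v₃.
The echelon form has 1 nonzero row, so the rank is 1.

dim = 1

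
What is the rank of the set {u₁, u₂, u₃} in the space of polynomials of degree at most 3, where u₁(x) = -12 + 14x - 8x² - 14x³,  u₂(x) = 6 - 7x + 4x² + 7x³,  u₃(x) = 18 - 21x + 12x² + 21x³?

rank 1

Represent each element by its coordinate vector in ℝ⁴.
Put the 4×3 matrix [u₁|u₂|u₃] into echelon form.
Exactly 1 pivot survives; hence the rank is 1.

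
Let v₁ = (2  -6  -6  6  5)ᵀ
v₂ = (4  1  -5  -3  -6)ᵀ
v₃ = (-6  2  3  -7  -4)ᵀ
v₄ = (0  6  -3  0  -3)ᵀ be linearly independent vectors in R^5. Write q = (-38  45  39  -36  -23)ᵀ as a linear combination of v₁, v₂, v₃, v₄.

q = -4v₁ - 3v₂ + 3v₃ + 3v₄

Set up the augmented matrix [v₁ | v₂ | v₃ | v₄ | q] and row-reduce.
Back-substitution yields (a₁, …, a₄) = (-4, -3, 3, 3).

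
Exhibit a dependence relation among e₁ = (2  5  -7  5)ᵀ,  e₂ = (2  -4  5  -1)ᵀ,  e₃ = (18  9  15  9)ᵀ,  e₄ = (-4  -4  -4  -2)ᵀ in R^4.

e₁ + 2e₂ - e₃ - 3e₄ = 0

Row-reduce the matrix with e₁, e₂, e₃, e₄ as columns; the null space gives the coefficients.
The free variable yields coefficients (1, 2, -1, -3) (any nonzero multiple also works).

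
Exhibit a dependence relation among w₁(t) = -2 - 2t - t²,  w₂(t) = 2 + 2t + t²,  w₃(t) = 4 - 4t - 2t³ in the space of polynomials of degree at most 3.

Pass to coordinate vectors relative to the basis {1, t, …, t³}.
Solve the homogeneous system with w₁, w₂, w₃ as columns by row-reducing the coefficient matrix.
A generator of the null space is (1, 1, 0).

w₁ + w₂ = 0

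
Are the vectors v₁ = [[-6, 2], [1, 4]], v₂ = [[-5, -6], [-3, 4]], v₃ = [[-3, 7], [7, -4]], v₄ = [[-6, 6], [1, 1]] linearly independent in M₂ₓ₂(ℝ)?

Take coordinates with respect to the standard basis {E₁₁, E₁₂, E₂₁, E₂₂}.
Row-reduce the matrix whose columns are v₁, v₂, v₃, v₄.
The reduction yields 4 nonzero rows, so the rank is 4.
Since rank = 4 (the number of vectors), the set is linearly independent.

linearly independent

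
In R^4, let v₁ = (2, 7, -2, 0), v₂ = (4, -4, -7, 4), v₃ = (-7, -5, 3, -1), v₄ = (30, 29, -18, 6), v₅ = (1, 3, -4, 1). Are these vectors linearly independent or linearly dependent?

linearly dependent

There are 5 vectors in a 4-dimensional space, so they cannot be linearly independent.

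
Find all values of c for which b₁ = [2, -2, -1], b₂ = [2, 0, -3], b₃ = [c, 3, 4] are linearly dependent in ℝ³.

c = -14/3

The vectors are dependent exactly when the determinant of the matrix with rows b₁, b₂, b₃ vanishes.
The determinant works out to 6*c + 28.
Setting this to zero gives c = -14/3.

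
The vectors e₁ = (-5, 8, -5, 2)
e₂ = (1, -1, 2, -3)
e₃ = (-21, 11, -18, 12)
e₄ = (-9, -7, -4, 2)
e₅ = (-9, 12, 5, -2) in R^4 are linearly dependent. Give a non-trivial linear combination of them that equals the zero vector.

2e₁ - 2e₂ - e₃ + e₄ = 0

Set up α₁e₁ + … + α₅e₅ = 0 and solve the homogeneous system.
One solution (up to scaling) is (2, -2, -1, 1, 0).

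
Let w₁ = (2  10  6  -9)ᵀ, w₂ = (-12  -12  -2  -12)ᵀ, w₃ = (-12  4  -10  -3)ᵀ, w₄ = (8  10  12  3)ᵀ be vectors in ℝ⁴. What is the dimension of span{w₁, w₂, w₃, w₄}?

Form the matrix with w₁, w₂, w₃, w₄ as columns and reduce.
Exactly 4 pivots survive; hence the rank is 4.

4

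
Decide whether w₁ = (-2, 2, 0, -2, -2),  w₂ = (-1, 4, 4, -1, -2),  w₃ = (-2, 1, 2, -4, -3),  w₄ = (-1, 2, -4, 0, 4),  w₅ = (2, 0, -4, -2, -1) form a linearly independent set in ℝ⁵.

linearly independent

The matrix [w₁|w₂|w₃|w₄|w₅] has determinant -732.
A nonzero determinant means the columns are linearly independent.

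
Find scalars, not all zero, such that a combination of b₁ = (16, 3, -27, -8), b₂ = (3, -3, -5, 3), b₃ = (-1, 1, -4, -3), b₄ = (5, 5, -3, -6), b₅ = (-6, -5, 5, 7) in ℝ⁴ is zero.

Set up α₁b₁ + … + α₅b₅ = 0 and solve the homogeneous system.
One solution (up to scaling) is (1, -3, -2, -3, -1).

b₁ - 3b₂ - 2b₃ - 3b₄ - b₅ = 0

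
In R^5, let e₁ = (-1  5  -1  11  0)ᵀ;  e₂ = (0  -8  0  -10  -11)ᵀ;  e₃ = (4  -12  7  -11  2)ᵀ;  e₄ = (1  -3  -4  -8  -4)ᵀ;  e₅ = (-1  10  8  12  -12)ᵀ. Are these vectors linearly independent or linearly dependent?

linearly independent

The matrix [e₁|e₂|e₃|e₄|e₅] has determinant -31186.
A nonzero determinant means the columns are linearly independent.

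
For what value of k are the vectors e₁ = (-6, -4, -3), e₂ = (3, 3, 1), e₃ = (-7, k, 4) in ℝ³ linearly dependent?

Place the vectors as rows of a 3×3 matrix; dependence ⇔ determinant zero.
Expanding, det = -3*k - 59.
Setting this to zero gives k = -59/3.

k = -59/3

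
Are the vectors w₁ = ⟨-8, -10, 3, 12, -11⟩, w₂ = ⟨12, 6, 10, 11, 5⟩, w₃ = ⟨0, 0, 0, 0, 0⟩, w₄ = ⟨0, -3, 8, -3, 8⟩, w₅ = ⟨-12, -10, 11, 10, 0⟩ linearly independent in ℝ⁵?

linearly dependent

One of the vectors is the zero vector, so the set is linearly dependent.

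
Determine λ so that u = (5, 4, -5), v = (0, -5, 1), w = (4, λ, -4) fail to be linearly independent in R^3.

λ = 16/5

The set is linearly dependent precisely when det[u; v; w] = 0.
The determinant works out to 16 - 5*λ.
Setting this to zero gives λ = 16/5.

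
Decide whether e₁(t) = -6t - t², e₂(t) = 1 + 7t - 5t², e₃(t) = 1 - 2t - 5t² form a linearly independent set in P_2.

Take coordinates with respect to the standard basis {1, t, t²}.
Row-reduce the matrix whose columns are e₁, e₂, e₃.
The reduction yields 3 nonzero rows, so the rank is 3.
Since rank = 3 (the number of vectors), the set is linearly independent.

linearly independent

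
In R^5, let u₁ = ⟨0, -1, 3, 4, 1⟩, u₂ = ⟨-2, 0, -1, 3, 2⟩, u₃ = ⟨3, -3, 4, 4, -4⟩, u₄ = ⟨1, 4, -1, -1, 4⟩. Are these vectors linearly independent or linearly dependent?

linearly independent

Place the vectors as rows of a 4×5 matrix and reduce to echelon form.
The reduction yields 4 nonzero rows, so the rank is 4.
Since rank = 4 (the number of vectors), the set is linearly independent.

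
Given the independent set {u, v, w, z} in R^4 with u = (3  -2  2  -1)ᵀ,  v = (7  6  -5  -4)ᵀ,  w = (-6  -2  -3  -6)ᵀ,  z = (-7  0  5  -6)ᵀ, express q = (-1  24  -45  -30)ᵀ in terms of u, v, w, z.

Solve the system with u, v, w, z as columns and q as the right-hand side.
The system has the unique solution (a₁, …, a₄) = (-4, 4, 4, -1).

q = -4u + 4v + 4w - z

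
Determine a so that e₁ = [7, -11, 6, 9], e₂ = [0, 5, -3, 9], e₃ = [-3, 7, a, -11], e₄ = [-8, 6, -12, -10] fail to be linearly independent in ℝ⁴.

a = 9/2

Dependence holds iff the 4×4 matrix [e₁ e₂ e₃ e₄] is singular.
Expanding, det = 424*a - 1908.
Solving 424*a - 1908 = 0 yields a = 9/2.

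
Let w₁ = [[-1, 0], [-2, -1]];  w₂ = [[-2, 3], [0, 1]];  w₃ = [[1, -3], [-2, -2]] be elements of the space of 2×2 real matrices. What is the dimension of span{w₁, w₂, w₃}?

2

Pass to coordinate vectors with respect to the basis {E₁₁, E₁₂, E₂₁, E₂₂}.
Put the 4×3 matrix [w₁|w₂|w₃] into echelon form.
There are 2 pivot columns, so rank = 2.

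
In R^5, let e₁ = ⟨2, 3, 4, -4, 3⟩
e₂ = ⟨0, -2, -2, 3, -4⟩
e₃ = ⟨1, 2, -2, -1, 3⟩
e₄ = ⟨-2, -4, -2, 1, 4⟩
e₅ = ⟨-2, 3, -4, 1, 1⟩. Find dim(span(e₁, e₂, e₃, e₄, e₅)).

5

Form the matrix with e₁, e₂, e₃, e₄, e₅ as columns and reduce.
Exactly 5 pivots survive; hence the rank is 5.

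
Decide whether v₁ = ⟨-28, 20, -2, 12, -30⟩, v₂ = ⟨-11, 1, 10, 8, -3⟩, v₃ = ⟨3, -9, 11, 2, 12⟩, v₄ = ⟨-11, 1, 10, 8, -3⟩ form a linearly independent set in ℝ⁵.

linearly dependent

Two of the vectors are equal, giving an immediate dependence.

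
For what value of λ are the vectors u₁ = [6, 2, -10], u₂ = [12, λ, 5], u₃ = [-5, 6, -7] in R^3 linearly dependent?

Place the vectors as rows of a 3×3 matrix; dependence ⇔ determinant zero.
The determinant works out to -92*λ - 782.
Setting this to zero gives λ = -17/2.

λ = -17/2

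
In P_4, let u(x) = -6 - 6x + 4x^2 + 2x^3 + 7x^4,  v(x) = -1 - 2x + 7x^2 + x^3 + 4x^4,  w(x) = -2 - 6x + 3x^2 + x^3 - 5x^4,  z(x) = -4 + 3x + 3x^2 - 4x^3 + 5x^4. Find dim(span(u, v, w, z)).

4

Represent each element by its coordinate vector in ℝ⁵.
Put the 5×4 matrix [u|v|w|z] into echelon form.
Reduction leaves 4 leading entries, giving rank 4.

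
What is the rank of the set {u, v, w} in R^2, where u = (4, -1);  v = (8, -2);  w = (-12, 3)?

1

Apply Gaussian elimination to the matrix whose rows are u, v, w.
Reduction leaves 1 leading entry, giving rank 1.
(With 3 elements in a 2-dimensional space the rank is at most 2.)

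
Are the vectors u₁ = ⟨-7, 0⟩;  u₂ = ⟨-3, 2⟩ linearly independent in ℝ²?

linearly independent

Form the 2×2 matrix with these as columns; its determinant is -14.
A nonzero determinant means the columns are linearly independent.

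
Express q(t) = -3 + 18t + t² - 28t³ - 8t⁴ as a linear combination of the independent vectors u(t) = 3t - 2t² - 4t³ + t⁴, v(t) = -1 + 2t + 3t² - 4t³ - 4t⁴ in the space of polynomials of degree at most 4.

Take coordinate vectors relative to {1, t, …, t⁴}.
Set up the augmented matrix [u | v | q] and row-reduce.
The system has the unique solution (a₁, a₂) = (4, 3).

q = 4u + 3v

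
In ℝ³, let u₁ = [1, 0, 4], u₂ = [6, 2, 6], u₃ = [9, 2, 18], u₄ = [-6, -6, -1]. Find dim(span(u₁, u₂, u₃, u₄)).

Apply Gaussian elimination to the matrix whose rows are u₁, u₂, u₃, u₄.
Exactly 3 pivots survive; hence the rank is 3.
(With 4 elements in a 3-dimensional space the rank is at most 3.)

3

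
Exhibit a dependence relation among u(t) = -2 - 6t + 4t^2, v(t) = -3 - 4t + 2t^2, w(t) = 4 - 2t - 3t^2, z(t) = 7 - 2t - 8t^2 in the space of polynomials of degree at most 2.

Pass to coordinate vectors relative to the basis {1, t, t^2}.
Solve the homogeneous system with u, v, w, z as columns by row-reducing the coefficient matrix.
A generator of the null space is (1, -1, -2, 1).

u - v - 2w + z = 0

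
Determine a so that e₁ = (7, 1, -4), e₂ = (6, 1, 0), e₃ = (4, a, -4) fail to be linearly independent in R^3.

The set is linearly dependent precisely when det[e₁; e₂; e₃] = 0.
Expanding, det = 12 - 24*a.
Solving 12 - 24*a = 0 yields a = 1/2.

a = 1/2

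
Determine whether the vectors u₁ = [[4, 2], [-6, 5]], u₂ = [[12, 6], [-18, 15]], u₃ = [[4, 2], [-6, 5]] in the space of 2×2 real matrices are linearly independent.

linearly dependent

Write each element as a coordinate vector in ℝ⁴ using {E₁₁, E₁₂, E₂₁, E₂₂}.
Two of the vectors are equal, giving an immediate dependence.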